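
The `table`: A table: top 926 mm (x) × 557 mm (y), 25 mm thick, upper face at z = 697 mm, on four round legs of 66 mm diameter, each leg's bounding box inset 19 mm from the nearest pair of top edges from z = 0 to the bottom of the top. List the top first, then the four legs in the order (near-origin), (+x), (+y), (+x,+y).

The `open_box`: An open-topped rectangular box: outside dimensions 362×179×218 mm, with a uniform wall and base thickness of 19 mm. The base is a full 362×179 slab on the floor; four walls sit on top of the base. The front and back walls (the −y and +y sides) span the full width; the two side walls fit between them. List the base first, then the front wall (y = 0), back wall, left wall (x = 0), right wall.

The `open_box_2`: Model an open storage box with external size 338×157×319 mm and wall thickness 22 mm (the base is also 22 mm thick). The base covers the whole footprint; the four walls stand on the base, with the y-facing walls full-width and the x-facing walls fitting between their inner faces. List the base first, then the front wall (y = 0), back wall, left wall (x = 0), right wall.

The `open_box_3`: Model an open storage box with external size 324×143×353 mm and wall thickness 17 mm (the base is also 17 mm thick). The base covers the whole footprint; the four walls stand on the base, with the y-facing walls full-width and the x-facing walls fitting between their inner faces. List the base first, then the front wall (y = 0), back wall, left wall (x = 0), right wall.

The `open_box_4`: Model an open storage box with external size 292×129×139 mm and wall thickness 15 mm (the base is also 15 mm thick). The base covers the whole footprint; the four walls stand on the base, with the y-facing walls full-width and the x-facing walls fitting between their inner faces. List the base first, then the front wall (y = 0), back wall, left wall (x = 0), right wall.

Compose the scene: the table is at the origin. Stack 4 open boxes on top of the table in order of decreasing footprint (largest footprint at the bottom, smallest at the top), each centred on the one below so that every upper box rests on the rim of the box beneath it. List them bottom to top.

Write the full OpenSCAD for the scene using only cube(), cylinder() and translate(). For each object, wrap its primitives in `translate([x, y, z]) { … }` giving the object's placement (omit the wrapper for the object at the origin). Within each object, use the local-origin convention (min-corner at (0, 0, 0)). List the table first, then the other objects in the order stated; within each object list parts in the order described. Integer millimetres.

translate([0, 0, 672]) cube([926, 557, 25]);
translate([52, 52, 0]) cylinder(h = 672, r = 33);
translate([874, 52, 0]) cylinder(h = 672, r = 33);
translate([52, 505, 0]) cylinder(h = 672, r = 33);
translate([874, 505, 0]) cylinder(h = 672, r = 33);
translate([282, 189, 697]) {
  cube([362, 179, 19]);
  translate([0, 0, 19]) cube([362, 19, 199]);
  translate([0, 160, 19]) cube([362, 19, 199]);
  translate([0, 19, 19]) cube([19, 141, 199]);
  translate([343, 19, 19]) cube([19, 141, 199]);
}
translate([294, 200, 915]) {
  cube([338, 157, 22]);
  translate([0, 0, 22]) cube([338, 22, 297]);
  translate([0, 135, 22]) cube([338, 22, 297]);
  translate([0, 22, 22]) cube([22, 113, 297]);
  translate([316, 22, 22]) cube([22, 113, 297]);
}
translate([301, 207, 1234]) {
  cube([324, 143, 17]);
  translate([0, 0, 17]) cube([324, 17, 336]);
  translate([0, 126, 17]) cube([324, 17, 336]);
  translate([0, 17, 17]) cube([17, 109, 336]);
  translate([307, 17, 17]) cube([17, 109, 336]);
}
translate([317, 214, 1587]) {
  cube([292, 129, 15]);
  translate([0, 0, 15]) cube([292, 15, 124]);
  translate([0, 114, 15]) cube([292, 15, 124]);
  translate([0, 15, 15]) cube([15, 99, 124]);
  translate([277, 15, 15]) cube([15, 99, 124]);
}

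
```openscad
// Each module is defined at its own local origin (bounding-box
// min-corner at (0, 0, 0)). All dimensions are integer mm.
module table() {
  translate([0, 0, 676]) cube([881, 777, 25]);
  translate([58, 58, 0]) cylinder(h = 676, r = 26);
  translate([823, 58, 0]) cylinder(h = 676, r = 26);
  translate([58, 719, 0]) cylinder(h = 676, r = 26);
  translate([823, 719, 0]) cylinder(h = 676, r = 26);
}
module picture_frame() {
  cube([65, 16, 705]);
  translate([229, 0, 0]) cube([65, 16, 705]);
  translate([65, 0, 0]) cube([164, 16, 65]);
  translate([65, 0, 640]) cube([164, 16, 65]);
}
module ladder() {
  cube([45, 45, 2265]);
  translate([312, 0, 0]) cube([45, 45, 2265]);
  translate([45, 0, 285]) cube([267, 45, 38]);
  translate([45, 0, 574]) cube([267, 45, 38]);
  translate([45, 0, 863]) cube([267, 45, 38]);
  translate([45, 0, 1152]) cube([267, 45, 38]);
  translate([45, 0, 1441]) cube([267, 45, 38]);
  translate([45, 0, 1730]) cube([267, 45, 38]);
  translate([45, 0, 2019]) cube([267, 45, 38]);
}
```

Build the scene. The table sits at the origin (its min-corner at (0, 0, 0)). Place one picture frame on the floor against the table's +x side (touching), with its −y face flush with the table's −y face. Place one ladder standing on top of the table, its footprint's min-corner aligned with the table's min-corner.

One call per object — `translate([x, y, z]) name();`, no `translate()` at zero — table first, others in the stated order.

table();
translate([881, 0, 0]) picture_frame();
translate([0, 0, 701]) ladder();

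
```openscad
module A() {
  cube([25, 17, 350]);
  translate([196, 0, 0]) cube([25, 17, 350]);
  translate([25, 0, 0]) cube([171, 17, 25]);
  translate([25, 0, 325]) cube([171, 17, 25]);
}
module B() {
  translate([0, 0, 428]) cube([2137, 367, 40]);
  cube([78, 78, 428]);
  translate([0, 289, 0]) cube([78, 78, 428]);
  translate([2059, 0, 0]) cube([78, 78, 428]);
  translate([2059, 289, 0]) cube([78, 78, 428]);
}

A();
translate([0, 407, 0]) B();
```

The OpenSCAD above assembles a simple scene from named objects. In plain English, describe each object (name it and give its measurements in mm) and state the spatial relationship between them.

A is a rectangular picture frame lying in the x–z plane (depth along y). The opening is 171 mm wide (x) by 300 mm tall (z), surrounded by a border 25 mm wide on all four sides. The frame is 17 mm deep and is made of two full-height vertical stiles with two horizontal rails fitted between them.

B is a long wooden bench with a 2137 mm (x) × 367 mm (y) seat, 40 mm thick, its top surface 468 mm above the floor. Four 78 mm square legs at the seat corners, flush with the edges, run from z = 0 to the seat underside.

The bench is on the floor beside the picture frame on its +y side.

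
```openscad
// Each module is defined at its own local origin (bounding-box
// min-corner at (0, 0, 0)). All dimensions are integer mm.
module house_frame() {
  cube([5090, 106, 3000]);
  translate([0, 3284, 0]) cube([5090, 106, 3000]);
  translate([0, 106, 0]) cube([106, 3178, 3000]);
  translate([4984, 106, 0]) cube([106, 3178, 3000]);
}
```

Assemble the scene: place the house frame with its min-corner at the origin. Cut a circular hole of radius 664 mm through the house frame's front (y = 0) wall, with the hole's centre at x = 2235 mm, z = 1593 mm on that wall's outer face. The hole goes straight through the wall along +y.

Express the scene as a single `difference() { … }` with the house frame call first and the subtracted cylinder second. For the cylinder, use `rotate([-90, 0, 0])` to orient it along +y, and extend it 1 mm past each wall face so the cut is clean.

difference() {
  house_frame();
  translate([2235, -1, 1593]) rotate([-90, 0, 0]) cylinder(h = 108, r = 664);
}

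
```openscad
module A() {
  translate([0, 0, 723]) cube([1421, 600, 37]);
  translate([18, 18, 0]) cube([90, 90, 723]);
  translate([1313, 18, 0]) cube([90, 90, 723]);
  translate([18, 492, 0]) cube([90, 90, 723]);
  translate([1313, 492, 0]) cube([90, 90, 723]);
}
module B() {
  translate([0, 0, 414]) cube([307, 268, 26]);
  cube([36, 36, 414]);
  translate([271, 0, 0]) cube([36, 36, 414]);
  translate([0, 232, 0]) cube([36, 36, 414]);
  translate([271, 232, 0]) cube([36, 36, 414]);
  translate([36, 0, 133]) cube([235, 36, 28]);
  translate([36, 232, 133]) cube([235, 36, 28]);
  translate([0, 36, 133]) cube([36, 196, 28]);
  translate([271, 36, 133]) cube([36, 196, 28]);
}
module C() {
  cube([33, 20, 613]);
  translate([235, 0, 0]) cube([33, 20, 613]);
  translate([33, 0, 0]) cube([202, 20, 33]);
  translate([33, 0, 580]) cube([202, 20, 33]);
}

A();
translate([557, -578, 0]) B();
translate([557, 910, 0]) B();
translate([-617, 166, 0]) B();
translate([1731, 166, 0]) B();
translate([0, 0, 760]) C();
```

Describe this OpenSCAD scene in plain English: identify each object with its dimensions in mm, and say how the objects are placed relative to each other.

A is a table with a 1421×600 mm rectangular top, 37 mm thick, top surface at z = 760 mm, supported by four 90×90 mm square legs, each inset 18 mm from the nearest pair of top edges, running from the floor.

B is a four-legged stool. The seat is a 307×268×26 mm slab whose top surface is at z = 440 mm; four square legs, each 36×36 mm in cross-section, run from the floor (z = 0) to the underside of the seat, each flush with a corner of the seat. Four stretchers, 36 mm wide and 28 mm tall, connect adjacent legs with their undersides at z = 133 mm, each running between the inner faces of the legs it joins and aligned with the legs' outer faces on the other axis.

C is a picture frame with a 202×547 mm rectangular opening (x by z) and a uniform 33 mm border on every side. Frame depth is 20 mm along y. It is built from two vertical stiles running the full outside height and two horizontal rails spanning the gap between the stiles.

Four stools sit around the table at the −y, +y, −x, +x sides. The picture frame is on top of the table.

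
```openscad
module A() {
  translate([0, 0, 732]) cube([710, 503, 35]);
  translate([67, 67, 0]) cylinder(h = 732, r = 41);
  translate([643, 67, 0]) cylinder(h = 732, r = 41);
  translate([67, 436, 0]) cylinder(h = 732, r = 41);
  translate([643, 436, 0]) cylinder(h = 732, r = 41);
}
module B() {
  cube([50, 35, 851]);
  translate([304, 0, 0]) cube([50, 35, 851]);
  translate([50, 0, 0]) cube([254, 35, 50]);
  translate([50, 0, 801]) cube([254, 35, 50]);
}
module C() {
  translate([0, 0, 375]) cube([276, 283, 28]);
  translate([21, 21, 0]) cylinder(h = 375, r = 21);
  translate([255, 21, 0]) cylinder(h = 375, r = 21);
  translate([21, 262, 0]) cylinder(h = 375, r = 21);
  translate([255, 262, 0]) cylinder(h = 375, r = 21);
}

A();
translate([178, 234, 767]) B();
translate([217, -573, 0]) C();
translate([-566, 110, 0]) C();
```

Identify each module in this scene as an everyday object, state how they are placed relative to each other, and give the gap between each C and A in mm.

A is a table. B is a picture frame. C is a stool. The picture frame is on top of the table, centred. Two stools sit around the table at the −y, −x sides. The gap between each stool and the table is 290 mm.

Each stool's nearest face is 290 mm from the table's bounding box.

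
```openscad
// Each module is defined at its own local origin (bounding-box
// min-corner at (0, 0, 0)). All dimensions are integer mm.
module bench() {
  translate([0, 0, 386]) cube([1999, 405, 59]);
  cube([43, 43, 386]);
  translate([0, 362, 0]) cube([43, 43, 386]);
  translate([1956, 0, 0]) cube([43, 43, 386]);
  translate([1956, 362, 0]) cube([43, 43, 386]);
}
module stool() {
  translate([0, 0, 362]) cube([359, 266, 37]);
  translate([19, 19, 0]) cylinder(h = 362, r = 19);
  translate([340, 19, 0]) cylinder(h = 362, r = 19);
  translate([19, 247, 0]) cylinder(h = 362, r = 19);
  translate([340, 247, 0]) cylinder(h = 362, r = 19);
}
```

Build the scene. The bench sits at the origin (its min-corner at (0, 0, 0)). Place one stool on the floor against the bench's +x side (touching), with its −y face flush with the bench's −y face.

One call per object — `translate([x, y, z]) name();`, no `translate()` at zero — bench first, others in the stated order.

bench();
translate([1999, 0, 0]) stool();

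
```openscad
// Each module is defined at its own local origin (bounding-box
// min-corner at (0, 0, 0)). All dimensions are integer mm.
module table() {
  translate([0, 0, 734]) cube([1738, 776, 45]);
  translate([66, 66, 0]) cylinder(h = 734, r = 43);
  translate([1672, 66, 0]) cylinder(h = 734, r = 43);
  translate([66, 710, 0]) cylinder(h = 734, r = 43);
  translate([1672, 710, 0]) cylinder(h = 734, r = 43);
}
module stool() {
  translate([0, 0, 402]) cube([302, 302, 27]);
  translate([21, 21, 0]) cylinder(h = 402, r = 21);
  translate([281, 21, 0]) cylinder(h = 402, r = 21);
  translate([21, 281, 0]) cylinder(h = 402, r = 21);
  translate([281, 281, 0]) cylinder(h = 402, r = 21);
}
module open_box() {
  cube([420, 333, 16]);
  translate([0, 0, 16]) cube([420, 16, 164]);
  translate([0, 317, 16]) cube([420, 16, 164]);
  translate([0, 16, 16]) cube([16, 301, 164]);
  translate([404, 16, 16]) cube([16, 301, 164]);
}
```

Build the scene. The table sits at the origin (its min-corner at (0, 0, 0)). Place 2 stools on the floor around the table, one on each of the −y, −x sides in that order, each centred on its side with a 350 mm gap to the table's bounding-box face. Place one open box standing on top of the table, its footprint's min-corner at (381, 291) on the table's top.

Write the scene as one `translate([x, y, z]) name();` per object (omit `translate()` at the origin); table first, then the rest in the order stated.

table();
translate([718, -652, 0]) stool();
translate([-652, 237, 0]) stool();
translate([381, 291, 779]) open_box();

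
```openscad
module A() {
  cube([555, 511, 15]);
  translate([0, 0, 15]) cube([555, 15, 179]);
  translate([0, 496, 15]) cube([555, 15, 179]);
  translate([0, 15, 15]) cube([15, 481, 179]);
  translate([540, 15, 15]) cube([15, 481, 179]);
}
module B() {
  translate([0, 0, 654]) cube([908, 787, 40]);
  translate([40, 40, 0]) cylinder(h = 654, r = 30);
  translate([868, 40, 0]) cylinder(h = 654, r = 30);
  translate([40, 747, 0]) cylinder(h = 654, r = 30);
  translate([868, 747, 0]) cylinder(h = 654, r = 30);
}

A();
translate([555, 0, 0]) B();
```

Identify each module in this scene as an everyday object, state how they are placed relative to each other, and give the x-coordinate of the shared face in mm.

A is an open box. B is a table. The table is against the open box's +x side, with their −y faces flush. The x-coordinate of the shared face is 555 mm.

The open box's +x face and the table's −x face are both at x = 555 mm.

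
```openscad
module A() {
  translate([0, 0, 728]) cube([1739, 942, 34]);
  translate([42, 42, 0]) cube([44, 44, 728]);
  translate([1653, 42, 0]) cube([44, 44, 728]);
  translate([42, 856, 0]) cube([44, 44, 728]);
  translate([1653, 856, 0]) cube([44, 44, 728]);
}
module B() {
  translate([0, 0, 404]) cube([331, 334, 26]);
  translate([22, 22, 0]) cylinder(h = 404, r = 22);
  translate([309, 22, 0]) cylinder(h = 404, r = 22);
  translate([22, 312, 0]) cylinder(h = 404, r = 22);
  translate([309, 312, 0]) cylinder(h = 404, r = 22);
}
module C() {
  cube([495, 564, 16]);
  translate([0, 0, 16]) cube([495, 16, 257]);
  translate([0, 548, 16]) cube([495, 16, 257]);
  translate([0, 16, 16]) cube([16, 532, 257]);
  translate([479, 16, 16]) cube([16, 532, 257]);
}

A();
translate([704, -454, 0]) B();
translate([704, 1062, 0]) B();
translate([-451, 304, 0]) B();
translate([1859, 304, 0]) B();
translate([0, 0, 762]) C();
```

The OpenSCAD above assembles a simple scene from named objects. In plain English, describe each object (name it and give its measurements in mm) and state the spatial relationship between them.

A is a rectangular dining table. The top is 1739×942×34 mm with its upper surface at z = 762 mm. It stands on four 44×44 mm square legs, each inset 42 mm from the nearest pair of top edges, running from the floor to the underside of the top.

B is a four-legged stool. The seat is a 331×334×26 mm slab whose top surface is at z = 430 mm; four round legs, each 44 mm in diameter, run from the floor (z = 0) to the underside of the seat, each leg's axis is inset half a diameter from the nearest pair of seat edges (so the leg's bounding box is flush with the corner).

C is an open storage box with external size 495×564×273 mm and wall thickness 16 mm (the base is also 16 mm thick). The base covers the whole footprint; the four walls stand on the base, with the y-facing walls full-width and the x-facing walls fitting between their inner faces.

Four stools sit around the table at the −y, +y, −x, +x sides. The open box is on top of the table.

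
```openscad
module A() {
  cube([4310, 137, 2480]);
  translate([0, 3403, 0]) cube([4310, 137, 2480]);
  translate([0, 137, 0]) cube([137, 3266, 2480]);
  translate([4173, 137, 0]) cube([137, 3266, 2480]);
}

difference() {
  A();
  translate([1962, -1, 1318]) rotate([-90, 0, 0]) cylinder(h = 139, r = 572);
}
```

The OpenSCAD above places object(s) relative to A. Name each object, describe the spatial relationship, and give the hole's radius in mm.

The subtracted cylinder has r = 572 mm.

A is a house frame. The house frame has a circular hole through its front wall. The hole's radius is 572 mm.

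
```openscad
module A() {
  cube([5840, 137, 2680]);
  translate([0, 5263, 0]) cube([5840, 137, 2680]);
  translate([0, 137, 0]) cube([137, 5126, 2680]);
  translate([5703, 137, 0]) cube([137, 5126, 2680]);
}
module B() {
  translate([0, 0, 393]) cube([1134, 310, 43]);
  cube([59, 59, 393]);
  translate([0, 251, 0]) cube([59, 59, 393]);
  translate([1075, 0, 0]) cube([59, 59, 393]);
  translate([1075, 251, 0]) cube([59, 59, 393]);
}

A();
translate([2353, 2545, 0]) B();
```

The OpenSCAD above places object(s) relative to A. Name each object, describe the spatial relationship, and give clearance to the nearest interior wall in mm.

A is a house frame. B is a bench. The bench sits inside the house frame, centred. The clearance to the nearest interior wall is 2216 mm.

Clearances: x = 2216, y = 2408; minimum 2216 mm.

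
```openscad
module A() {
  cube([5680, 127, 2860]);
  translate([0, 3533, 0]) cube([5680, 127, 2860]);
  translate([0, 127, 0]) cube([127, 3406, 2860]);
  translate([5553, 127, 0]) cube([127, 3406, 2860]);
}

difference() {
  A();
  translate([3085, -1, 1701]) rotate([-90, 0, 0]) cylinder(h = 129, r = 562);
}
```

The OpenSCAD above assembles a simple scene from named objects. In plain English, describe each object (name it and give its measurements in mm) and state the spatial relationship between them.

A is a box-shaped house frame (walls only): outside footprint 5680×3660 mm, wall height 2860 mm, wall thickness 127 mm. The two y-facing walls run the full x-width; the two x-facing walls fit between the inner faces of the y-facing walls.

The house frame has a circular hole of radius 562 mm through its front wall, centred at (x = 3085, z = 1701).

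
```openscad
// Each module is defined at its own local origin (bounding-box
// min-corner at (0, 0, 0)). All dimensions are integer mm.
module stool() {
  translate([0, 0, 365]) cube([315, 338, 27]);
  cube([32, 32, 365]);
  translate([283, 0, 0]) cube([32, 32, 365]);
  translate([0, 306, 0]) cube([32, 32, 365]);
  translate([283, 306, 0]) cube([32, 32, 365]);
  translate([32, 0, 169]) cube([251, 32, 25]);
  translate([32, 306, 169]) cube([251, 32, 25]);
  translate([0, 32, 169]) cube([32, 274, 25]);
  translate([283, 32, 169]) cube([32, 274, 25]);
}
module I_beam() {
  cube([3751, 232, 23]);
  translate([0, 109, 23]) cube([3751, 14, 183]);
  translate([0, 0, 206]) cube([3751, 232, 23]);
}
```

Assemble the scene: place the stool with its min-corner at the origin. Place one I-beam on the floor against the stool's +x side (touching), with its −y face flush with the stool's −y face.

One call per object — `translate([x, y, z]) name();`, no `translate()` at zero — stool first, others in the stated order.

stool();
translate([315, 0, 0]) I_beam();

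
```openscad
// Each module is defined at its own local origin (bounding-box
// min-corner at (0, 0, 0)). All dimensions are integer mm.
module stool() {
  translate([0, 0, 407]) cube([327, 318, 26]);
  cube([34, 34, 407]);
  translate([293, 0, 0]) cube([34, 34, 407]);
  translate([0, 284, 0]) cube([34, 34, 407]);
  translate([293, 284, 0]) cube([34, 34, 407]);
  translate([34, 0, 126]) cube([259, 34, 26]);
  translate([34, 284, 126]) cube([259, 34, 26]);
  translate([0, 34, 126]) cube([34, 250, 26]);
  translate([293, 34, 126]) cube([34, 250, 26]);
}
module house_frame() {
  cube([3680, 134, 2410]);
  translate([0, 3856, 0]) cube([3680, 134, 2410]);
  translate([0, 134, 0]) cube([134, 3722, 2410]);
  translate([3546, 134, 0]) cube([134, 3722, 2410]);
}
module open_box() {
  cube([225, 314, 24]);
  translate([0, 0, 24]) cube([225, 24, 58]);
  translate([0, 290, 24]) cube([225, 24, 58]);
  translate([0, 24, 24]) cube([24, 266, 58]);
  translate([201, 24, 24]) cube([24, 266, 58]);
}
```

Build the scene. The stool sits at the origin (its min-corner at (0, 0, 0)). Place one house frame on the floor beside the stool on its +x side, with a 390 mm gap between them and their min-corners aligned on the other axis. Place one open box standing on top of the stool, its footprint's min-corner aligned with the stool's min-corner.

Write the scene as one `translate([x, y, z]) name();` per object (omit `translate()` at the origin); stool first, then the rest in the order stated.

stool();
translate([717, 0, 0]) house_frame();
translate([0, 0, 433]) open_box();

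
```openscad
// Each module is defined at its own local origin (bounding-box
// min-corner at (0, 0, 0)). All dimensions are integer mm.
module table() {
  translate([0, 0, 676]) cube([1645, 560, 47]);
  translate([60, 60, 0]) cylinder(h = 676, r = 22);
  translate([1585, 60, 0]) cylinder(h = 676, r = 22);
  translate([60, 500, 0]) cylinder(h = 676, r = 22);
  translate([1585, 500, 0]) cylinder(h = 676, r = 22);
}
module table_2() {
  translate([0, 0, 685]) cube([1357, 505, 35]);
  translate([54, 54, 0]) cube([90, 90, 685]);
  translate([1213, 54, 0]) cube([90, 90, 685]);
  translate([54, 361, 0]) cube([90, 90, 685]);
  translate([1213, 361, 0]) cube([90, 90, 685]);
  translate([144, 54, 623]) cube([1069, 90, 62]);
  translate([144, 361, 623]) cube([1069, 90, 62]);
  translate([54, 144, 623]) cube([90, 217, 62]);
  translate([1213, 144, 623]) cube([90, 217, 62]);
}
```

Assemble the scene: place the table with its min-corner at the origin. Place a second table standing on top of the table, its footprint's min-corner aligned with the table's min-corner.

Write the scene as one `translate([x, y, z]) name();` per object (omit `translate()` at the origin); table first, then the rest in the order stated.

table();
translate([0, 0, 723]) table_2();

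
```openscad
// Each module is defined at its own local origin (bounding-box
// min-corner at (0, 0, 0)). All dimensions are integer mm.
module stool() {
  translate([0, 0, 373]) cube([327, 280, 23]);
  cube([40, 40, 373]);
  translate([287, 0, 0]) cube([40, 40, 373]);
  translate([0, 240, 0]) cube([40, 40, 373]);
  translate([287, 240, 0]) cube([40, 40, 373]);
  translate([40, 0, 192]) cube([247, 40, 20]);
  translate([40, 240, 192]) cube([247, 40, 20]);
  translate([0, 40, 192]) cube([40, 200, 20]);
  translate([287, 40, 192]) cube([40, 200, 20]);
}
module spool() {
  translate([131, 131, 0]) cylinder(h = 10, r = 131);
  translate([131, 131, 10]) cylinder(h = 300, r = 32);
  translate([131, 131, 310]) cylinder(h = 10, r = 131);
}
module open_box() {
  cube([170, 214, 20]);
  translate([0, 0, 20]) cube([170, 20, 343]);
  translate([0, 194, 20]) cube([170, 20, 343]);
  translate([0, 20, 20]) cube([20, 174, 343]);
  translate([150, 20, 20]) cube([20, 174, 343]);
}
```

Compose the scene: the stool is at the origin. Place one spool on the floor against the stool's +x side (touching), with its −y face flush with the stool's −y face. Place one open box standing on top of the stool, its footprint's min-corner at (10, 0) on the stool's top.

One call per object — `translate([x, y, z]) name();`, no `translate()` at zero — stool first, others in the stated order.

stool();
translate([327, 0, 0]) spool();
translate([10, 0, 396]) open_box();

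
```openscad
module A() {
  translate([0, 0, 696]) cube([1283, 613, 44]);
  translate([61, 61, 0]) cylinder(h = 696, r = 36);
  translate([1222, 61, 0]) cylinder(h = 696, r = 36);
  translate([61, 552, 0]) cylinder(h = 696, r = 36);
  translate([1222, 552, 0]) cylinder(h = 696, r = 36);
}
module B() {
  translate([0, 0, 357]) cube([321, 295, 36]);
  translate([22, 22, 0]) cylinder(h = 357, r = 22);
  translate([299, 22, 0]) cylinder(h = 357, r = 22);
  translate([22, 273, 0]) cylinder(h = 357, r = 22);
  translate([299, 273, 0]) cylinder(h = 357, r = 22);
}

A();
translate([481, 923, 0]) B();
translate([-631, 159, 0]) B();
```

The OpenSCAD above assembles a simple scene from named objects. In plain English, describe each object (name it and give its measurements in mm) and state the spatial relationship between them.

A is a rectangular dining table. The top is 1283×613×44 mm with its upper surface at z = 740 mm. It stands on four round legs of 72 mm diameter, each leg's bounding box inset 25 mm from the nearest pair of top edges, running from the floor to the underside of the top.

B is a four-legged stool. The seat is 321×295 mm, 36 mm thick, top at z = 393 mm. It stands on four round legs, each 44 mm in diameter, from z = 0 to the seat underside, each leg's axis is inset half a diameter from the nearest pair of seat edges (so the leg's bounding box is flush with the corner).

Two stools sit around the table at the +y, −x sides.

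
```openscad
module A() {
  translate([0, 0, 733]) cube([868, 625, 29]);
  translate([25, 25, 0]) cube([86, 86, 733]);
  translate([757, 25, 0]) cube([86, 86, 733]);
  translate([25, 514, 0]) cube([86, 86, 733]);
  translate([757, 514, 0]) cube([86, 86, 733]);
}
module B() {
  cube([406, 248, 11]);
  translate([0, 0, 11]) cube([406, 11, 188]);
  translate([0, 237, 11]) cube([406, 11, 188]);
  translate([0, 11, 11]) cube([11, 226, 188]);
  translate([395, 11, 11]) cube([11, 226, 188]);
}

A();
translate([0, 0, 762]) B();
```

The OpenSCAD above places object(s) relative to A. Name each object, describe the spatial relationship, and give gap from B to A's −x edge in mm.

A is a table. B is an open box. The open box is on top of the table. The gap from the open box to the table's −x edge is 0 mm.

The open box's min-x is at 0; the table's min-x is 0; gap = 0 mm.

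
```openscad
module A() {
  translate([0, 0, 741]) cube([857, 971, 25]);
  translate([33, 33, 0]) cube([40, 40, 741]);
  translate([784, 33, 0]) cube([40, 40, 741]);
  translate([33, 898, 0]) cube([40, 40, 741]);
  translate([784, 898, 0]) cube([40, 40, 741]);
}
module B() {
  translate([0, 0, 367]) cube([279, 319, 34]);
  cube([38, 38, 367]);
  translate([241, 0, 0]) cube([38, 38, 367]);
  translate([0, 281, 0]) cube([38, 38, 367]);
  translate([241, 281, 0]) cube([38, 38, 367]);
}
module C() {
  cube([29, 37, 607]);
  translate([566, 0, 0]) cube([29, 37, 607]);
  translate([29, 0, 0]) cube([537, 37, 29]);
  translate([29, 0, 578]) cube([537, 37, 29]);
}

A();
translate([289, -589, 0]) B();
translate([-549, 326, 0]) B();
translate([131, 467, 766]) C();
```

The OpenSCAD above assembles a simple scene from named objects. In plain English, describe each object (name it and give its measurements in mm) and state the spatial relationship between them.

A is a table with a 857×971 mm rectangular top, 25 mm thick, top surface at z = 766 mm, supported by four 40×40 mm square legs, each inset 33 mm from the nearest pair of top edges, running from the floor.

B is a four-legged stool. The seat is a 279×319×34 mm slab whose top surface is at z = 401 mm; four square legs, each 38×38 mm in cross-section, run from the floor (z = 0) to the underside of the seat, each flush with a corner of the seat.

C is a rectangular picture frame lying in the x–z plane (depth along y). The opening is 537 mm wide (x) by 549 mm tall (z), surrounded by a border 29 mm wide on all four sides. The frame is 37 mm deep and is made of two full-height vertical stiles with two horizontal rails fitted between them.

Two stools sit around the table at the −y, −x sides. The picture frame is on top of the table, centred.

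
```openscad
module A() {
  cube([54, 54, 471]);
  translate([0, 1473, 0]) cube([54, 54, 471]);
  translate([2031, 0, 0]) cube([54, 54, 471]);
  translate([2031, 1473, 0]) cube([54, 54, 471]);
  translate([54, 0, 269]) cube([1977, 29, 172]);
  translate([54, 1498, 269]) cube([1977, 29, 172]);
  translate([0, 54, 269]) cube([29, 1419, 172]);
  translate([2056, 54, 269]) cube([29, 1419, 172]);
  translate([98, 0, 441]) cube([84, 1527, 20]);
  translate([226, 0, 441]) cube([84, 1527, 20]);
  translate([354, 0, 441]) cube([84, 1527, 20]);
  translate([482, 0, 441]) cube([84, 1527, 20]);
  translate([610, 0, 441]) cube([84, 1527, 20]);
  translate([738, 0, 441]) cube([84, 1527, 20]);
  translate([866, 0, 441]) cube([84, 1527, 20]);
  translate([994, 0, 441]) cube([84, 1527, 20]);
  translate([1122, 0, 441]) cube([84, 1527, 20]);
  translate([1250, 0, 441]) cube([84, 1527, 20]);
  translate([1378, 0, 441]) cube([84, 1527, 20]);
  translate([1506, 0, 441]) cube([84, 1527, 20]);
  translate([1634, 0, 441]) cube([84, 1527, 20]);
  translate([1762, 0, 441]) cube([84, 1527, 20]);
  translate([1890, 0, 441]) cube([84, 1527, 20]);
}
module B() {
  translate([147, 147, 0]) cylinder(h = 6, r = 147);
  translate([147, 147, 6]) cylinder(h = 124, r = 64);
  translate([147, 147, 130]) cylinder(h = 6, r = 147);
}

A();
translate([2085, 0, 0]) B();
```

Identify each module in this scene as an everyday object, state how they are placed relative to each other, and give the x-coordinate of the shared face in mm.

A is a bed frame. B is a spool. The spool is against the bed frame's +x side, with their −y faces flush. The x-coordinate of the shared face is 2085 mm.

The bed frame's +x face and the spool's −x face are both at x = 2085 mm.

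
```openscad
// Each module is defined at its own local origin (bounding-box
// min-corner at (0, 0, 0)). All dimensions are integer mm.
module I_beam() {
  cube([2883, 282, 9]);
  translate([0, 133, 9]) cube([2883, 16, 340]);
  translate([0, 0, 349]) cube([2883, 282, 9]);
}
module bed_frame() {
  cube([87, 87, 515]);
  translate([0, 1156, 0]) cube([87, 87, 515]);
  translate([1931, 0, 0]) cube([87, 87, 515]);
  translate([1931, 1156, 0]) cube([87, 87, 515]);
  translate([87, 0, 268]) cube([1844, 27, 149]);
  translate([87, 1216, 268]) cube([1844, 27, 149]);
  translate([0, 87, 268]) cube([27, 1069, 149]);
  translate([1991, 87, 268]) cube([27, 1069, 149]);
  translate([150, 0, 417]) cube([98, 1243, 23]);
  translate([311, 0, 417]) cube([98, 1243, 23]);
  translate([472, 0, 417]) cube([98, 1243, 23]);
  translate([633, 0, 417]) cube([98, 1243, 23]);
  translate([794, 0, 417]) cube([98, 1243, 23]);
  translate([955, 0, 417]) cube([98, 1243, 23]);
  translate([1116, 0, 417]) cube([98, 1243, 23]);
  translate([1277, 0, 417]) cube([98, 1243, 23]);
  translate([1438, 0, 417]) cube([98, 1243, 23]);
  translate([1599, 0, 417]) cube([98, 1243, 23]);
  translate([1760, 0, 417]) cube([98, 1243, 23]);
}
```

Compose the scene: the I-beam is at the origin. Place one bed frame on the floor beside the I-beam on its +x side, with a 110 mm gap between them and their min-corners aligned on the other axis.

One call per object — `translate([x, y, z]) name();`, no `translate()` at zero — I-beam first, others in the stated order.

I_beam();
translate([2993, 0, 0]) bed_frame();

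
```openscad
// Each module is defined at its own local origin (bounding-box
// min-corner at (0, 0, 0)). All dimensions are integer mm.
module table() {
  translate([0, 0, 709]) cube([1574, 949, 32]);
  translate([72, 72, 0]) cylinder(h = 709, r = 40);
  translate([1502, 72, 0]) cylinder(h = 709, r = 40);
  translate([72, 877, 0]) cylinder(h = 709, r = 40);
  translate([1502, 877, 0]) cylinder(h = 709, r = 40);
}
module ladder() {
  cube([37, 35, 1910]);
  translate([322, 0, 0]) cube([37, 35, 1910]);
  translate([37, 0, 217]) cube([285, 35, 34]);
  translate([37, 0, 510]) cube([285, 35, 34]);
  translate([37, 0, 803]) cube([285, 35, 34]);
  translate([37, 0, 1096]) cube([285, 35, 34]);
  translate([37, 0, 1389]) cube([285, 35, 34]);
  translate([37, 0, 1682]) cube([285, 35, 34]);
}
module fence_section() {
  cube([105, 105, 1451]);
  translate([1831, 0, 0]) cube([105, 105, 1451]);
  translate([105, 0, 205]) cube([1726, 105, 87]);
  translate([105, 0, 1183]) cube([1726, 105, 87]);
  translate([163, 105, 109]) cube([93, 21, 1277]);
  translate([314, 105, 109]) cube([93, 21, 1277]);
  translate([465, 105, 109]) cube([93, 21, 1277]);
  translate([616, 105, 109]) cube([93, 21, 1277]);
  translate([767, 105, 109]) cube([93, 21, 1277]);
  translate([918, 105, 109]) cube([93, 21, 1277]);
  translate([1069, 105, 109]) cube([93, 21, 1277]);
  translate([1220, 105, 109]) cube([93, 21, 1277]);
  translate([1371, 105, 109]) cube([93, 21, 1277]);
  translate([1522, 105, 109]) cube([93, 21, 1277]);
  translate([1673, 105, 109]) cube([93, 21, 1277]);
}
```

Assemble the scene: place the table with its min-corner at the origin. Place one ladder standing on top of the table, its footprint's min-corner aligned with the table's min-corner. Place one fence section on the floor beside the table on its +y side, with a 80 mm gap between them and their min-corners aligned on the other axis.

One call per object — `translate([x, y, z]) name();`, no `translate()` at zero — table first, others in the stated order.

table();
translate([0, 0, 741]) ladder();
translate([0, 1029, 0]) fence_section();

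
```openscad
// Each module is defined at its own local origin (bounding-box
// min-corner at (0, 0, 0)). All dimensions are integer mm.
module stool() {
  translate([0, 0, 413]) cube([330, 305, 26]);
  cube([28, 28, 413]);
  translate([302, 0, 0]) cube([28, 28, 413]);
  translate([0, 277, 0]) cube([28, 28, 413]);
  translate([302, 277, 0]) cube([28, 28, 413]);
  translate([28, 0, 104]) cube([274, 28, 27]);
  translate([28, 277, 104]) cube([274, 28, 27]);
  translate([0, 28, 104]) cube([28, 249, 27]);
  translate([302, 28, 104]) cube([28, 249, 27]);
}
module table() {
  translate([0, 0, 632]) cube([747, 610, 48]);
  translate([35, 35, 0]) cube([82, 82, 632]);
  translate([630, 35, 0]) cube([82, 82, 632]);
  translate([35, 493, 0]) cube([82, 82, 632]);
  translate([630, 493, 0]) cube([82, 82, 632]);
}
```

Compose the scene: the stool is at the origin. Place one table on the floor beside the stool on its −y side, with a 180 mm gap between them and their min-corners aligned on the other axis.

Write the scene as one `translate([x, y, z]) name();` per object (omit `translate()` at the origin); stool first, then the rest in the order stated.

stool();
translate([0, -790, 0]) table();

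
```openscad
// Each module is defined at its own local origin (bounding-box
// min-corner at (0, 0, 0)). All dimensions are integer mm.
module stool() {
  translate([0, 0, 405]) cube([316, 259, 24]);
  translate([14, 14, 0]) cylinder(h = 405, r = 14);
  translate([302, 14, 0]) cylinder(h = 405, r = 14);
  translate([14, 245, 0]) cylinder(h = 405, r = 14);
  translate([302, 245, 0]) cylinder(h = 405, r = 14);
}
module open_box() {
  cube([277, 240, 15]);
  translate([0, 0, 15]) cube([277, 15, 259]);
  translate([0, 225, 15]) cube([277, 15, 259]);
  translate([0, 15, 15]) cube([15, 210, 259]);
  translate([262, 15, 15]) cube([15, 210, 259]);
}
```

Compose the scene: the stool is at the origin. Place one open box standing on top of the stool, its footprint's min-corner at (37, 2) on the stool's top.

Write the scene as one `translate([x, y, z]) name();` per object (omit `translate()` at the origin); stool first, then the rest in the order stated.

stool();
translate([37, 2, 429]) open_box();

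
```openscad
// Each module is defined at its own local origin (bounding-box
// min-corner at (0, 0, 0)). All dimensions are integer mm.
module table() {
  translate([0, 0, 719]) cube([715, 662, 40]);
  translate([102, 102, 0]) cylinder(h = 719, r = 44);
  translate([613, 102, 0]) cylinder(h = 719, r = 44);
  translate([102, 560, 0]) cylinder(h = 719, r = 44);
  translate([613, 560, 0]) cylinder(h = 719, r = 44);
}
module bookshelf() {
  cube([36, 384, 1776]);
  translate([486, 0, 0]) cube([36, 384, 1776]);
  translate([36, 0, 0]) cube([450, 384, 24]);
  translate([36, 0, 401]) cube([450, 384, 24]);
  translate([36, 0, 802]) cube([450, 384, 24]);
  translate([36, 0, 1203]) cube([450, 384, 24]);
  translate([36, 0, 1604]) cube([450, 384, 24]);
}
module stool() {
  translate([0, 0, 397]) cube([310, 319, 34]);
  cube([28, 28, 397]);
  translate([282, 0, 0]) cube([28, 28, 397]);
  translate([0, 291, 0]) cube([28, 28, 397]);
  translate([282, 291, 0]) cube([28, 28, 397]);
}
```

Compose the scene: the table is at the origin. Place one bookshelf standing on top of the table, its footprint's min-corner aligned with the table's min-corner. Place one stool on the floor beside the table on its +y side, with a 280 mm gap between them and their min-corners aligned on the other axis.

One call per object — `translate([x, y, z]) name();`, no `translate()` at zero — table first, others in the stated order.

table();
translate([0, 0, 759]) bookshelf();
translate([0, 942, 0]) stool();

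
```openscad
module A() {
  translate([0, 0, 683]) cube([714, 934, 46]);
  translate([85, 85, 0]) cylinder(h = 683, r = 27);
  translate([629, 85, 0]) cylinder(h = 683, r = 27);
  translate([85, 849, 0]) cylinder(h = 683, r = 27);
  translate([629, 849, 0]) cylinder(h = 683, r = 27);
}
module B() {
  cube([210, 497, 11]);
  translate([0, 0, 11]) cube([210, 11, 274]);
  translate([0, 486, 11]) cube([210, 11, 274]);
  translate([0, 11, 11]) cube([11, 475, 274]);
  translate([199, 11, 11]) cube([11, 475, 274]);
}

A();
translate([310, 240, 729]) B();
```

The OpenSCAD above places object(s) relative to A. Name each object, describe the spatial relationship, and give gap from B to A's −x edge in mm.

A is a table. B is an open box. The open box is on top of the table. The gap from the open box to the table's −x edge is 310 mm.

The open box's min-x is at 310; the table's min-x is 0; gap = 310 mm.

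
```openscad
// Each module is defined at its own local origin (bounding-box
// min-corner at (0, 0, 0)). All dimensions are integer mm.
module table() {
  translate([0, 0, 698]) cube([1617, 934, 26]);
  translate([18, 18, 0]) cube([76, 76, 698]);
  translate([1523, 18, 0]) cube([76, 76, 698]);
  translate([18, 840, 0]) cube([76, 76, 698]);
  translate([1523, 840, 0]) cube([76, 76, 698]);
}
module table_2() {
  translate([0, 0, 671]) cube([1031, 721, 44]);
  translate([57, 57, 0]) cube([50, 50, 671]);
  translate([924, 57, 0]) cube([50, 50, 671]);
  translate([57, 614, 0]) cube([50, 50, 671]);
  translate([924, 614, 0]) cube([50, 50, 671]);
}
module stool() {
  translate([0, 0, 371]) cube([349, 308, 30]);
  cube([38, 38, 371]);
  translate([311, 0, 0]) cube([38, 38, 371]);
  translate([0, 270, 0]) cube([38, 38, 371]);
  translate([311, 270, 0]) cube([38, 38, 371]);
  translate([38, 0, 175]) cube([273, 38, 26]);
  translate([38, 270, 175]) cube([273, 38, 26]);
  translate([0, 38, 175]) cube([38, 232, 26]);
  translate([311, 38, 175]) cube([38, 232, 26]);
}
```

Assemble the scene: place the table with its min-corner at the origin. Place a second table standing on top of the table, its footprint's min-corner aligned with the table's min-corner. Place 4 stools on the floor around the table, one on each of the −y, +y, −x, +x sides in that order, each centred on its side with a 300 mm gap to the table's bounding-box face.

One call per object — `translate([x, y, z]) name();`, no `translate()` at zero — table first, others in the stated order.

table();
translate([0, 0, 724]) table_2();
translate([634, -608, 0]) stool();
translate([634, 1234, 0]) stool();
translate([-649, 313, 0]) stool();
translate([1917, 313, 0]) stool();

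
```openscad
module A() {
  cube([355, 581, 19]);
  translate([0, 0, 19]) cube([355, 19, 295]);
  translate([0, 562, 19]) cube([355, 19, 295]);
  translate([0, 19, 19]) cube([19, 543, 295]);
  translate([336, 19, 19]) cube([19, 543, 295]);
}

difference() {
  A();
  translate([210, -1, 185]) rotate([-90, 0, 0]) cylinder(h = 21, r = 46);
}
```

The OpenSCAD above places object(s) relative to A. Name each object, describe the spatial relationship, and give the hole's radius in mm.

A is an open box. The open box has a circular hole through its front wall. The hole's radius is 46 mm.

The subtracted cylinder has r = 46 mm.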